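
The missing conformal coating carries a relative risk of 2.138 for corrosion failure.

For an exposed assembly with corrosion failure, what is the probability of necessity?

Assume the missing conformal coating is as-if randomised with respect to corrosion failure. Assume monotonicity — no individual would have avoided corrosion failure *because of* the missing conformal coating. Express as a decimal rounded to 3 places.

Under exogeneity and monotonicity, PN = (RR − 1) / RR = 1 − 1/RR.
PN = (2.138 − 1) / 2.138 = 1.138 / 2.138 ≈ 0.5323

PN ≈ 0.532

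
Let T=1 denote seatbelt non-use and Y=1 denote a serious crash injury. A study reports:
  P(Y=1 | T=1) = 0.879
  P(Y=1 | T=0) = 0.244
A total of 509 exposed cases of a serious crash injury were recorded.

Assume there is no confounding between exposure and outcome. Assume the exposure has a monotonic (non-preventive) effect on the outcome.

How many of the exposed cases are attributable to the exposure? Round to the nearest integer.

Let p₁ = 0.879, p₀ = 0.244.
PN = (p₁ − p₀)/p₁ = (0.879 − 0.244) / 0.879 ≈ 0.72241.
Attributable cases ≈ PN × (exposed cases) = 0.72241 × 509 ≈ 367.71.

about 368 cases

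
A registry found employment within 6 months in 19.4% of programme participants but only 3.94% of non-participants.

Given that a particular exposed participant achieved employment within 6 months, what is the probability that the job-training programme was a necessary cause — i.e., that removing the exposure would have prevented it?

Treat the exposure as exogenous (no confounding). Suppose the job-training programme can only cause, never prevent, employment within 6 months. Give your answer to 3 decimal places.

p₁ = 0.194, p₀ = 0.0394.
Under exogeneity and monotonicity, PN = (p₁ − p₀) / p₁.
PN = (0.194 − 0.0394) / 0.194 = 0.1546 / 0.194 ≈ 0.7969

PN ≈ 0.797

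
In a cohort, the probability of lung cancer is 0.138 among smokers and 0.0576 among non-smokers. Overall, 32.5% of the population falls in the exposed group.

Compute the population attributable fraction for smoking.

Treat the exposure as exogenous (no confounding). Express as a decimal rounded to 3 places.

Let p₁ = 0.138, p₀ = 0.0576.
Overall risk P(Y=1) = π·p₁ + (1−π)·p₀ = 0.325×0.138 + 0.675×0.0576 = 0.08373.
Under exogeneity, PAF = [P(Y=1) − p₀] / P(Y=1).
PAF = (0.08373 − 0.0576) / 0.08373 ≈ 0.3121

PAF ≈ 0.312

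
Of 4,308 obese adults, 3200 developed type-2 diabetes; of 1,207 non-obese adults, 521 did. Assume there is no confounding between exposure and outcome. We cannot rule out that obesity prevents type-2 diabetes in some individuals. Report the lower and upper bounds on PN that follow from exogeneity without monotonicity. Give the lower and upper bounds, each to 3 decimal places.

0.419 ≤ PN ≤ 0.765

p₁ = P(outcome | exposed) = 3200/4308 = 0.7428
p₀ = P(outcome | unexposed) = 521/1207 = 0.43165
Under exogeneity alone the bounds on PN are max{0,(p₁−p₀)/p₁} ≤ PN ≤ min{1,(1−p₀)/p₁}.
  lower = (p₁ − p₀)/p₁ = 0.31116 / 0.7428 ≈ 0.4189
  upper = min{1, (1 − p₀)/p₁} = 0.56835 / 0.7428 ≈ 0.7651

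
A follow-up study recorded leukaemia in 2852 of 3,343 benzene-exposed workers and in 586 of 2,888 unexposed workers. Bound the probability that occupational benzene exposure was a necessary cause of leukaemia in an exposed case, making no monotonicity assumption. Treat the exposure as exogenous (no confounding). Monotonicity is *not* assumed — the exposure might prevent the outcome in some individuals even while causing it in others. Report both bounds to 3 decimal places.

p₁ = P(outcome | exposed) = 2852/3343 = 0.85313
p₀ = P(outcome | unexposed) = 586/2888 = 0.20291
Under exogeneity alone the bounds on PN are max{0,(p₁−p₀)/p₁} ≤ PN ≤ min{1,(1−p₀)/p₁}.
  lower = (p₁ − p₀)/p₁ = 0.65022 / 0.85313 ≈ 0.7622
  upper = min{1, (1 − p₀)/p₁} = 0.79709 / 0.85313 ≈ 0.9343

0.762 ≤ PN ≤ 0.934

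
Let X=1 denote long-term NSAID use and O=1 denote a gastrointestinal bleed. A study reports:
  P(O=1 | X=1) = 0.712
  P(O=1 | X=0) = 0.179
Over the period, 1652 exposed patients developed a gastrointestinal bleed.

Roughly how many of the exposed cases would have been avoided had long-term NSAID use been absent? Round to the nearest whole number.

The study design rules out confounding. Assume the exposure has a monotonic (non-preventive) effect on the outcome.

Let p₁ = 0.712, p₀ = 0.179.
PN = (p₁ − p₀)/p₁ = (0.712 − 0.179) / 0.712 ≈ 0.74860.
Attributable cases ≈ PN × (exposed cases) = 0.74860 × 1652 ≈ 1236.68.

about 1237 cases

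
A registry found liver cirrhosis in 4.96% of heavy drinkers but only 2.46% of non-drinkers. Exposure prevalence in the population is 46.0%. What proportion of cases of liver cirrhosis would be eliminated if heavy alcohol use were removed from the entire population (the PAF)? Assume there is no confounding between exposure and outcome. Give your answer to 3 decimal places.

PAF ≈ 0.319

p₁ = 0.0496, p₀ = 0.0246.
Overall risk P(Y=1) = π·p₁ + (1−π)·p₀ = 0.46×0.0496 + 0.54×0.0246 = 0.0361.
Under exogeneity, PAF = [P(Y=1) − p₀] / P(Y=1).
PAF = (0.0361 − 0.0246) / 0.0361 ≈ 0.3186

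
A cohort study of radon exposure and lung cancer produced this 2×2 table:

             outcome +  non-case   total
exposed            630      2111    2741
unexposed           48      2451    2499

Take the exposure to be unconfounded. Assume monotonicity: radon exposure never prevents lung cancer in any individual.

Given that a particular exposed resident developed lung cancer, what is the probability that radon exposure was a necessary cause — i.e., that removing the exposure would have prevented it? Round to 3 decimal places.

p₁ = P(outcome | exposed) = 630/2741 = 0.22984
p₀ = P(outcome | unexposed) = 48/2499 = 0.019208
Under exogeneity and monotonicity, PN = (p₁ − p₀)/p₁.
PN = (0.22984 − 0.019208) / 0.22984 ≈ 0.9164

PN ≈ 0.916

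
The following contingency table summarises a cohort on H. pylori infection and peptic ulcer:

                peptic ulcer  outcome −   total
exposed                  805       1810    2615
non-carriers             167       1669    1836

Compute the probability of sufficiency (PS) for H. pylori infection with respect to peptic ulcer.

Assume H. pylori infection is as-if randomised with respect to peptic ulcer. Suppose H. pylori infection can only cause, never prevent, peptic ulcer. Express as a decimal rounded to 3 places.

p₁ = P(outcome | exposed) = 805/2615 = 0.30784
p₀ = P(outcome | unexposed) = 167/1836 = 0.090959
Under exogeneity and monotonicity, PS = (p₁ − p₀) / (1 − p₀).
PS = (0.30784 − 0.090959) / (1 − 0.090959) = 0.21688 / 0.90904 ≈ 0.2386

PS ≈ 0.239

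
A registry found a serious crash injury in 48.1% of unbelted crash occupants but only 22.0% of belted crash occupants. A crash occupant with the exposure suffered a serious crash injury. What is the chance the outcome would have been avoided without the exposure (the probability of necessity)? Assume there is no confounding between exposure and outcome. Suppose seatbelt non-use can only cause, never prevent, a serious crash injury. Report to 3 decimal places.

PN ≈ 0.543

p₁ = 0.481, p₀ = 0.22.
Under exogeneity and monotonicity, PN = (p₁ − p₀) / p₁.
PN = (0.481 − 0.22) / 0.481 = 0.261 / 0.481 ≈ 0.5426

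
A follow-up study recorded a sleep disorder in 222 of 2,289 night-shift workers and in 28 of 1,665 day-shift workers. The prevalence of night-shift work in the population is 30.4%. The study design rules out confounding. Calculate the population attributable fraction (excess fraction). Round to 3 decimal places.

p₁ = P(outcome | exposed) = 222/2289 = 0.096986
p₀ = P(outcome | unexposed) = 28/1665 = 0.016817
Overall risk P(Y=1) = π·p₁ + (1−π)·p₀ = 0.304×0.096986 + 0.696×0.016817 = 0.041188.
Under exogeneity, PAF = [P(Y=1) − p₀] / P(Y=1).
PAF = (0.041188 − 0.016817) / 0.041188 ≈ 0.5917

PAF ≈ 0.592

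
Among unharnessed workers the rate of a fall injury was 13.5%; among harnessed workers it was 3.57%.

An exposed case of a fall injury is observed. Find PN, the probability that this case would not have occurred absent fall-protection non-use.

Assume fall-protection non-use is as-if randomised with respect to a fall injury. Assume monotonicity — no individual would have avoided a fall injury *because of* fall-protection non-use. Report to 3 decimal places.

PN ≈ 0.736

p₁ = 0.135, p₀ = 0.0357.
Under exogeneity and monotonicity, PN = (p₁ − p₀) / p₁.
PN = (0.135 − 0.0357) / 0.135 = 0.0993 / 0.135 ≈ 0.7356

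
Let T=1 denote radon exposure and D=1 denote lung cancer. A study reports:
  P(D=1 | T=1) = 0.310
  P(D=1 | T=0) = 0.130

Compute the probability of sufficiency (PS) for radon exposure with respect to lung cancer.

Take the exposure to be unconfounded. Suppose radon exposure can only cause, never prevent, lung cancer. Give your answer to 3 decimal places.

Let p₁ = 0.31, p₀ = 0.13.
Under exogeneity and monotonicity, PS = (p₁ − p₀) / (1 − p₀).
PS = (0.31 − 0.13) / (1 − 0.13) = 0.18 / 0.87 ≈ 0.2069

PS ≈ 0.207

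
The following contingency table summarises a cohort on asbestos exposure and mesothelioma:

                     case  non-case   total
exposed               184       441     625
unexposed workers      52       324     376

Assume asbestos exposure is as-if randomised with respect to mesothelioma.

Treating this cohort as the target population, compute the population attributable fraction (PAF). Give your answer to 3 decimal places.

p₁ = P(outcome | exposed) = 184/625 = 0.2944
p₀ = P(outcome | unexposed) = 52/376 = 0.1383
Exposure prevalence π = 625/1001 = 0.62438; overall risk P(Y=1) = 0.23576.
Under exogeneity, PAF = [P(Y=1) − p₀]/P(Y=1).
PAF = (0.23576 − 0.1383) / 0.23576 ≈ 0.4134

PAF ≈ 0.413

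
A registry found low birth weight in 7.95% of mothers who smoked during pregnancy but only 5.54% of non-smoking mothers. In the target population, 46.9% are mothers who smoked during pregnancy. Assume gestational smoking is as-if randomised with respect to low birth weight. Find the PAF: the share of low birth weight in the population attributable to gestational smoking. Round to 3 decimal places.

p₁ = 0.0795, p₀ = 0.0554.
Overall risk P(Y=1) = π·p₁ + (1−π)·p₀ = 0.469×0.0795 + 0.531×0.0554 = 0.066703.
Under exogeneity, PAF = [P(Y=1) − p₀] / P(Y=1).
PAF = (0.066703 − 0.0554) / 0.066703 ≈ 0.1695

PAF ≈ 0.169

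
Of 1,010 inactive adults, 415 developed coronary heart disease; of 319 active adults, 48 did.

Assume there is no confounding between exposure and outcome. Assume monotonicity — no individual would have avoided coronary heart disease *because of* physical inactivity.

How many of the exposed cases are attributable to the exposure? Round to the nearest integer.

about 263 cases

p₁ = P(outcome | exposed) = 415/1010 = 0.41089
p₀ = P(outcome | unexposed) = 48/319 = 0.15047
PN = (p₁ − p₀)/p₁ = (0.41089 − 0.15047) / 0.41089 ≈ 0.63380.
Attributable cases ≈ PN × (exposed cases) = 0.63380 × 415 ≈ 263.03.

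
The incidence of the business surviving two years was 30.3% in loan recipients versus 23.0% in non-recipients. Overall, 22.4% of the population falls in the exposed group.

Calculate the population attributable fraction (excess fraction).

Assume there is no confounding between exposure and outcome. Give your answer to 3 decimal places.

p₁ = 0.303, p₀ = 0.23.
Overall risk P(Y=1) = π·p₁ + (1−π)·p₀ = 0.224×0.303 + 0.776×0.23 = 0.24635.
Under exogeneity, PAF = [P(Y=1) − p₀] / P(Y=1).
PAF = (0.24635 − 0.23) / 0.24635 ≈ 0.0664

PAF ≈ 0.066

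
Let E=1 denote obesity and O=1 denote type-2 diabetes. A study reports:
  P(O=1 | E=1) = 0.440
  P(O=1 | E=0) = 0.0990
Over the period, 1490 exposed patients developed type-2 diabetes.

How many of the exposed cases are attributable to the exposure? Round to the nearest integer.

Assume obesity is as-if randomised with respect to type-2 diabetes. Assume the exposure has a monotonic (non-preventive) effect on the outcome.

about 1155 cases

Let p₁ = 0.44, p₀ = 0.099.
PN = (p₁ − p₀)/p₁ = (0.44 − 0.099) / 0.44 ≈ 0.77500.
Attributable cases ≈ PN × (exposed cases) = 0.77500 × 1490 ≈ 1154.75.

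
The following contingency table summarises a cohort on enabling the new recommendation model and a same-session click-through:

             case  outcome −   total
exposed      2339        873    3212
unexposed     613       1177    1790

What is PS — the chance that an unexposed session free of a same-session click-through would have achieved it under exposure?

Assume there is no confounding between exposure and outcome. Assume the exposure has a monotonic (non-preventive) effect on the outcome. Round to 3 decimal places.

PS ≈ 0.587

p₁ = P(outcome | exposed) = 2339/3212 = 0.72821
p₀ = P(outcome | unexposed) = 613/1790 = 0.34246
Under exogeneity and monotonicity, PS = (p₁ − p₀)/(1 − p₀).
PS = (0.72821 − 0.34246) / 0.65754 ≈ 0.5867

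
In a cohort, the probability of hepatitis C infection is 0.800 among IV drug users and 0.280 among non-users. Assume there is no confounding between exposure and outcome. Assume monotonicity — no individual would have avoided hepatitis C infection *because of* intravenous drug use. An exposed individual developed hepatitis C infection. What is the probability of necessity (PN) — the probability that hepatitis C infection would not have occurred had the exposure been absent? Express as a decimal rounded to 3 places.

PN ≈ 0.650

Let p₁ = 0.8, p₀ = 0.28.
Under exogeneity and monotonicity, PN = (p₁ − p₀) / p₁.
PN = (0.8 − 0.28) / 0.8 = 0.52 / 0.8 ≈ 0.6500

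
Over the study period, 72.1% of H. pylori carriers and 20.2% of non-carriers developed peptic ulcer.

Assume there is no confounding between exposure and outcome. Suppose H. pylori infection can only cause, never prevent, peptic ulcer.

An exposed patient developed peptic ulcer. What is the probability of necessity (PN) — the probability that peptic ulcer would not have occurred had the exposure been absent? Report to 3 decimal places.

PN ≈ 0.720

p₁ = 0.721, p₀ = 0.202.
Under exogeneity and monotonicity, PN = (p₁ − p₀) / p₁.
PN = (0.721 − 0.202) / 0.721 = 0.519 / 0.721 ≈ 0.7198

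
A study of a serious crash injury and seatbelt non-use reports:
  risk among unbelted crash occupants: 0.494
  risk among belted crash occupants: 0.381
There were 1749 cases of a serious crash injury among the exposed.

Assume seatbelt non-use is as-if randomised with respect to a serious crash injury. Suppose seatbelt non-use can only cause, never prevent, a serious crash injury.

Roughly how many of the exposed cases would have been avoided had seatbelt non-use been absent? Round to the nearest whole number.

Let p₁ = 0.494, p₀ = 0.381.
PN = (p₁ − p₀)/p₁ = (0.494 − 0.381) / 0.494 ≈ 0.22874.
Attributable cases ≈ PN × (exposed cases) = 0.22874 × 1749 ≈ 400.07.

about 400 cases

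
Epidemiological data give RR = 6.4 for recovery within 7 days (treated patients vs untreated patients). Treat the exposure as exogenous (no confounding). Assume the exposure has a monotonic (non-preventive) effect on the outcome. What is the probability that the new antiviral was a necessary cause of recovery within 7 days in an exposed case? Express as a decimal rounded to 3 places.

PN ≈ 0.844

Under exogeneity and monotonicity, PN = (RR − 1) / RR = 1 − 1/RR.
PN = (6.4 − 1) / 6.4 = 5.4 / 6.4 ≈ 0.8438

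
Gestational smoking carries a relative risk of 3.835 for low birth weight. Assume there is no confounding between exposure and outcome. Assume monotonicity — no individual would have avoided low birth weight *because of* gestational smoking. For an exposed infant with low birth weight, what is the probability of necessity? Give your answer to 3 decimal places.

PN ≈ 0.739

Under exogeneity and monotonicity, PN = (RR − 1) / RR = 1 − 1/RR.
PN = (3.835 − 1) / 3.835 = 2.835 / 3.835 ≈ 0.7392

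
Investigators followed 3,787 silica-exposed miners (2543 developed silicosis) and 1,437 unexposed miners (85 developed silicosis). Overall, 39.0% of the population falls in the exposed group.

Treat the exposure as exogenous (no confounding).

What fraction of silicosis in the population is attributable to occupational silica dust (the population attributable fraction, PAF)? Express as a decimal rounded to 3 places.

PAF ≈ 0.801

p₁ = P(outcome | exposed) = 2543/3787 = 0.67151
p₀ = P(outcome | unexposed) = 85/1437 = 0.059151
Overall risk P(Y=1) = π·p₁ + (1−π)·p₀ = 0.39×0.67151 + 0.61×0.059151 = 0.29797.
Under exogeneity, PAF = [P(Y=1) − p₀] / P(Y=1).
PAF = (0.29797 − 0.059151) / 0.29797 ≈ 0.8015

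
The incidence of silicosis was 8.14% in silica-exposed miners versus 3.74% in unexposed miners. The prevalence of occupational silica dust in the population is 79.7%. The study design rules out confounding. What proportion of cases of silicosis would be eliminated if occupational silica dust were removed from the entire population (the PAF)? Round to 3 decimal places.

p₁ = 0.0814, p₀ = 0.0374.
Overall risk P(Y=1) = π·p₁ + (1−π)·p₀ = 0.797×0.0814 + 0.203×0.0374 = 0.072468.
Under exogeneity, PAF = [P(Y=1) − p₀] / P(Y=1).
PAF = (0.072468 − 0.0374) / 0.072468 ≈ 0.4839

PAF ≈ 0.484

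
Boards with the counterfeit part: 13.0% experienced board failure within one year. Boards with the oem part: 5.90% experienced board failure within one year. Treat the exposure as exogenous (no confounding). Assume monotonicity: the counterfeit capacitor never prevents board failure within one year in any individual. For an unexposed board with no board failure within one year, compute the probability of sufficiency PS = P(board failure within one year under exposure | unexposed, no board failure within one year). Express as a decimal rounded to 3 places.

p₁ = 0.13, p₀ = 0.059.
Under exogeneity and monotonicity, PS = (p₁ − p₀) / (1 − p₀).
PS = (0.13 − 0.059) / (1 − 0.059) = 0.071 / 0.941 ≈ 0.0755

PS ≈ 0.075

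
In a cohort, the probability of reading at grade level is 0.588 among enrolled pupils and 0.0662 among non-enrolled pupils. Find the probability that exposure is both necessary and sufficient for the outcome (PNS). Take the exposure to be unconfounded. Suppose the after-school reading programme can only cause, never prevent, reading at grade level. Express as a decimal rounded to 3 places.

PNS ≈ 0.522

Let p₁ = 0.588, p₀ = 0.0662.
Under exogeneity and monotonicity, PNS = p₁ − p₀.
PNS = 0.588 − 0.0662 = 0.5218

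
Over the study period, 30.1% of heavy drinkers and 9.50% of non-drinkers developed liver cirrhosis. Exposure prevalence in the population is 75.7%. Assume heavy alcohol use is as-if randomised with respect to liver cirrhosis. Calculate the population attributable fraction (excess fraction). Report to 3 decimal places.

PAF ≈ 0.621

p₁ = 0.301, p₀ = 0.095.
Overall risk P(Y=1) = π·p₁ + (1−π)·p₀ = 0.757×0.301 + 0.243×0.095 = 0.25094.
Under exogeneity, PAF = [P(Y=1) − p₀] / P(Y=1).
PAF = (0.25094 − 0.095) / 0.25094 ≈ 0.6214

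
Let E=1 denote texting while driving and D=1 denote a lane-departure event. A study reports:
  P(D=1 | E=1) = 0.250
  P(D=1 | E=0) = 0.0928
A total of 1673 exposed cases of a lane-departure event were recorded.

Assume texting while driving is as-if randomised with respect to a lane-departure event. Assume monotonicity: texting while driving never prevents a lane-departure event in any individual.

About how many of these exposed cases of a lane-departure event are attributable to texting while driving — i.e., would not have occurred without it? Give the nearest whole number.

Let p₁ = 0.25, p₀ = 0.0928.
PN = (p₁ − p₀)/p₁ = (0.25 − 0.0928) / 0.25 ≈ 0.62880.
Attributable cases ≈ PN × (exposed cases) = 0.62880 × 1673 ≈ 1051.98.

about 1052 cases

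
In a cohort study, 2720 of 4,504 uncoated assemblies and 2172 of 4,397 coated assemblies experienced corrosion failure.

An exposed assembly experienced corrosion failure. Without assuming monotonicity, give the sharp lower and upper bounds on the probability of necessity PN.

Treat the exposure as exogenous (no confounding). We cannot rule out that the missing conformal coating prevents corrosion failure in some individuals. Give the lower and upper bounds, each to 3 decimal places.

p₁ = P(outcome | exposed) = 2720/4504 = 0.60391
p₀ = P(outcome | unexposed) = 2172/4397 = 0.49397
Under exogeneity alone the bounds on PN are max{0,(p₁−p₀)/p₁} ≤ PN ≤ min{1,(1−p₀)/p₁}.
  lower = (p₁ − p₀)/p₁ = 0.10993 / 0.60391 ≈ 0.1820
  upper = min{1, (1 − p₀)/p₁} = 0.50603 / 0.60391 ≈ 0.8379

0.182 ≤ PN ≤ 0.838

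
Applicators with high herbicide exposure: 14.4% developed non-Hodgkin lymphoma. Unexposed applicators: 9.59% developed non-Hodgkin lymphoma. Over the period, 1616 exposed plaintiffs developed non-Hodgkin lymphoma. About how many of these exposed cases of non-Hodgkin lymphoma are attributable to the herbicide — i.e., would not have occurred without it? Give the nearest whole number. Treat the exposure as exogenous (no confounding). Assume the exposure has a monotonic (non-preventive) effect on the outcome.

about 540 cases

p₁ = 0.144, p₀ = 0.0959.
PN = (p₁ − p₀)/p₁ = (0.144 − 0.0959) / 0.144 ≈ 0.33403.
Attributable cases ≈ PN × (exposed cases) = 0.33403 × 1616 ≈ 539.79.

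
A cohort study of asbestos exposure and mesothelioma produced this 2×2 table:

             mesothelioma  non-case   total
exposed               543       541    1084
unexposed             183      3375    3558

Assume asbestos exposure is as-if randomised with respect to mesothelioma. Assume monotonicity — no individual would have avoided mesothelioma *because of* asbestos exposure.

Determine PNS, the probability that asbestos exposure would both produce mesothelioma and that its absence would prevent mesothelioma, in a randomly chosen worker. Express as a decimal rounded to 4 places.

p₁ = P(outcome | exposed) = 543/1084 = 0.50092
p₀ = P(outcome | unexposed) = 183/3558 = 0.051433
Under exogeneity and monotonicity, PNS = p₁ − p₀.
PNS = 0.50092 − 0.051433 = 0.44949

PNS ≈ 0.4495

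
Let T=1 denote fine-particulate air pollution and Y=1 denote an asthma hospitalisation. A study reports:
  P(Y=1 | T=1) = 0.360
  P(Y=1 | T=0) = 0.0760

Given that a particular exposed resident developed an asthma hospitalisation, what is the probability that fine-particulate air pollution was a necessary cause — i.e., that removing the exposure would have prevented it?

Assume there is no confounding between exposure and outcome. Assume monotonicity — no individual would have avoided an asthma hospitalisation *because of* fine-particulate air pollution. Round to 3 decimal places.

PN ≈ 0.789

Let p₁ = 0.36, p₀ = 0.076.
Under exogeneity and monotonicity, PN = (p₁ − p₀) / p₁.
PN = (0.36 − 0.076) / 0.36 = 0.284 / 0.36 ≈ 0.7889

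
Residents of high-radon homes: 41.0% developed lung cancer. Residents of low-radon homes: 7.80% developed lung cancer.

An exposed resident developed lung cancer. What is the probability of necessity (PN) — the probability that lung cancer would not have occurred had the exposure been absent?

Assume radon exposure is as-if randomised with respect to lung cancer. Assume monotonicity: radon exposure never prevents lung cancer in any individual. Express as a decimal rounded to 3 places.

p₁ = 0.41, p₀ = 0.078.
Under exogeneity and monotonicity, PN = (p₁ − p₀) / p₁.
PN = (0.41 − 0.078) / 0.41 = 0.332 / 0.41 ≈ 0.8098

PN ≈ 0.810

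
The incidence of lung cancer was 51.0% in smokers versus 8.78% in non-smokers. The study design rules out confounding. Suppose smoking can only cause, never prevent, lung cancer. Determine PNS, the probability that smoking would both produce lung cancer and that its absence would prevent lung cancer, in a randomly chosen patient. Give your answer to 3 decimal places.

PNS ≈ 0.422

p₁ = 0.51, p₀ = 0.0878.
Under exogeneity and monotonicity, PNS = p₁ − p₀.
PNS = 0.51 − 0.0878 = 0.4222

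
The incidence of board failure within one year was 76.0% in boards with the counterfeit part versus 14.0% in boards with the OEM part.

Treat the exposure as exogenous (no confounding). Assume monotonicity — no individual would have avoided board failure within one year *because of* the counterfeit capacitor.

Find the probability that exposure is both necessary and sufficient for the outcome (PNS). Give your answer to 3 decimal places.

p₁ = 0.76, p₀ = 0.14.
Under exogeneity and monotonicity, PNS = p₁ − p₀.
PNS = 0.76 − 0.14 = 0.62

PNS ≈ 0.620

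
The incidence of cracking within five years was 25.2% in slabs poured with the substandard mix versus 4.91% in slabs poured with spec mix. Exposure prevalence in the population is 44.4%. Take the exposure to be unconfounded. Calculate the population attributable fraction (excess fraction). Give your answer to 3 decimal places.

p₁ = 0.252, p₀ = 0.0491.
Overall risk P(Y=1) = π·p₁ + (1−π)·p₀ = 0.444×0.252 + 0.556×0.0491 = 0.13919.
Under exogeneity, PAF = [P(Y=1) − p₀] / P(Y=1).
PAF = (0.13919 − 0.0491) / 0.13919 ≈ 0.6472

PAF ≈ 0.647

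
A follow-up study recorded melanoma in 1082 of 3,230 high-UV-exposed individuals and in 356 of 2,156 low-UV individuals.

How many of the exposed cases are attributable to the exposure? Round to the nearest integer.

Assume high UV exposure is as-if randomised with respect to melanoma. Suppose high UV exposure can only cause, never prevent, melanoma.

p₁ = P(outcome | exposed) = 1082/3230 = 0.33498
p₀ = P(outcome | unexposed) = 356/2156 = 0.16512
PN = (p₁ − p₀)/p₁ = (0.33498 − 0.16512) / 0.33498 ≈ 0.50708.
Attributable cases ≈ PN × (exposed cases) = 0.50708 × 1082 ≈ 548.66.

about 549 cases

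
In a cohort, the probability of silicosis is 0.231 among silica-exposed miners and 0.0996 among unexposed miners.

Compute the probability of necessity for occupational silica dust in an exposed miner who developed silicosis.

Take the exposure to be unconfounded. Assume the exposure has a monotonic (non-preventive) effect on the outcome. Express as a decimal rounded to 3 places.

Let p₁ = 0.231, p₀ = 0.0996.
Under exogeneity and monotonicity, PN = (p₁ − p₀) / p₁.
PN = (0.231 − 0.0996) / 0.231 = 0.1314 / 0.231 ≈ 0.5688

PN ≈ 0.569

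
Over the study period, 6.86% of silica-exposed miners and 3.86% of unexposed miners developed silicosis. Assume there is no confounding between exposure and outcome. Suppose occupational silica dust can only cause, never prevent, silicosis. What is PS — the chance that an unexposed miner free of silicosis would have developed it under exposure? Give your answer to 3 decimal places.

p₁ = 0.0686, p₀ = 0.0386.
Under exogeneity and monotonicity, PS = (p₁ − p₀) / (1 − p₀).
PS = (0.0686 − 0.0386) / (1 − 0.0386) = 0.03 / 0.9614 ≈ 0.0312

PS ≈ 0.031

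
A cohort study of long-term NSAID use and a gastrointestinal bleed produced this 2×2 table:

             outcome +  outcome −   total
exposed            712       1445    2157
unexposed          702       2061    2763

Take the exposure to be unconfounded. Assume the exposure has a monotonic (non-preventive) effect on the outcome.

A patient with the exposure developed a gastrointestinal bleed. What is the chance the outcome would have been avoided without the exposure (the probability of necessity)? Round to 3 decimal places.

p₁ = P(outcome | exposed) = 712/2157 = 0.33009
p₀ = P(outcome | unexposed) = 702/2763 = 0.25407
Under exogeneity and monotonicity, PN = (p₁ − p₀)/p₁.
PN = (0.33009 − 0.25407) / 0.33009 ≈ 0.2303

PN ≈ 0.230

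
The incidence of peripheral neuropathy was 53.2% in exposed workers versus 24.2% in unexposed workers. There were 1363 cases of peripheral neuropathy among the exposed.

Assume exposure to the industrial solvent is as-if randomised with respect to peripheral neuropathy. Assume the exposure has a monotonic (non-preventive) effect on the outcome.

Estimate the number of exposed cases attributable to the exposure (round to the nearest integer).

p₁ = 0.532, p₀ = 0.242.
PN = (p₁ − p₀)/p₁ = (0.532 − 0.242) / 0.532 ≈ 0.54511.
Attributable cases ≈ PN × (exposed cases) = 0.54511 × 1363 ≈ 742.99.

about 743 cases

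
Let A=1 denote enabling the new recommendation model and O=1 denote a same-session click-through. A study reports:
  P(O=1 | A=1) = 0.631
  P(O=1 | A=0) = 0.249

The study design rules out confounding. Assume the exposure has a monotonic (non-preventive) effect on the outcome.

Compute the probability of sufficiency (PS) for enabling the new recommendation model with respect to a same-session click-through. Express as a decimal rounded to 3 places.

PS ≈ 0.509

Let p₁ = 0.631, p₀ = 0.249.
Under exogeneity and monotonicity, PS = (p₁ − p₀) / (1 − p₀).
PS = (0.631 − 0.249) / (1 − 0.249) = 0.382 / 0.751 ≈ 0.5087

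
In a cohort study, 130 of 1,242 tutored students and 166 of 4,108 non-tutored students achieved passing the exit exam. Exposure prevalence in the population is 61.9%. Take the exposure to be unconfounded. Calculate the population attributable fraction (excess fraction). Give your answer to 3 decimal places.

p₁ = P(outcome | exposed) = 130/1242 = 0.10467
p₀ = P(outcome | unexposed) = 166/4108 = 0.040409
Overall risk P(Y=1) = π·p₁ + (1−π)·p₀ = 0.619×0.10467 + 0.381×0.040409 = 0.080186.
Under exogeneity, PAF = [P(Y=1) − p₀] / P(Y=1).
PAF = (0.080186 − 0.040409) / 0.080186 ≈ 0.4961

PAF ≈ 0.496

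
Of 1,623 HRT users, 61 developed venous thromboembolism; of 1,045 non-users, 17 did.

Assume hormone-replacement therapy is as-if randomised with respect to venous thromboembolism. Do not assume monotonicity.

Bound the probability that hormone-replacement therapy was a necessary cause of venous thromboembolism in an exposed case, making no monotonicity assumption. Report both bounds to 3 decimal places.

0.567 ≤ PN ≤ 1.000

p₁ = P(outcome | exposed) = 61/1623 = 0.037585
p₀ = P(outcome | unexposed) = 17/1045 = 0.016268
Under exogeneity alone the bounds on PN are max{0,(p₁−p₀)/p₁} ≤ PN ≤ min{1,(1−p₀)/p₁}.
  lower = (p₁ − p₀)/p₁ = 0.021317 / 0.037585 ≈ 0.5672
  upper = min{1, (1 − p₀)/p₁} = 0.98373 / 0.037585 ≈ 26.1737 → capped at 1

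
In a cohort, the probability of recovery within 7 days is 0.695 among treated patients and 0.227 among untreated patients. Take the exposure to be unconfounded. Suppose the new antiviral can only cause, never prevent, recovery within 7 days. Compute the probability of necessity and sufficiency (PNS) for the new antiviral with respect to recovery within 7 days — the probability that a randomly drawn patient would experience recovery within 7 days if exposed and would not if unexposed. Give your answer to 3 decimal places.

Let p₁ = 0.695, p₀ = 0.227.
Under exogeneity and monotonicity, PNS = p₁ − p₀.
PNS = 0.695 − 0.227 = 0.468

PNS ≈ 0.468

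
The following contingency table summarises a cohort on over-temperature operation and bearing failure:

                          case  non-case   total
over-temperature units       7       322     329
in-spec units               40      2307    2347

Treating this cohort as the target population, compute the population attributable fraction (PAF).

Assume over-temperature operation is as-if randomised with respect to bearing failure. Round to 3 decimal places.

p₁ = P(outcome | exposed) = 7/329 = 0.021277
p₀ = P(outcome | unexposed) = 40/2347 = 0.017043
Exposure prevalence π = 329/2676 = 0.12294; overall risk P(Y=1) = 0.017564.
Under exogeneity, PAF = [P(Y=1) − p₀]/P(Y=1).
PAF = (0.017564 − 0.017043) / 0.017564 ≈ 0.0296

PAF ≈ 0.030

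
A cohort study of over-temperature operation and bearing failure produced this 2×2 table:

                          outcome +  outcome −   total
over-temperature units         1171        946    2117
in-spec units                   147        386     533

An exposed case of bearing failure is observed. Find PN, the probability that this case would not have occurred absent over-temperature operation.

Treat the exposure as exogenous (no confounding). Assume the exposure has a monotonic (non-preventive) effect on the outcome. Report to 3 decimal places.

p₁ = P(outcome | exposed) = 1171/2117 = 0.55314
p₀ = P(outcome | unexposed) = 147/533 = 0.2758
Under exogeneity and monotonicity, PN = (p₁ − p₀) / p₁.
PN = (0.55314 − 0.2758) / 0.55314 = 0.27734 / 0.55314 ≈ 0.5014

PN ≈ 0.501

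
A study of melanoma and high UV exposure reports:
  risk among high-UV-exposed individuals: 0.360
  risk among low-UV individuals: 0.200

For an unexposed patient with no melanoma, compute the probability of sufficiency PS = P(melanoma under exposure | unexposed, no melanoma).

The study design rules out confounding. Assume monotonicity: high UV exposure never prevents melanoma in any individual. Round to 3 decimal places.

Let p₁ = 0.36, p₀ = 0.2.
Under exogeneity and monotonicity, PS = (p₁ − p₀) / (1 − p₀).
PS = (0.36 − 0.2) / (1 − 0.2) = 0.16 / 0.8 ≈ 0.2000

PS ≈ 0.200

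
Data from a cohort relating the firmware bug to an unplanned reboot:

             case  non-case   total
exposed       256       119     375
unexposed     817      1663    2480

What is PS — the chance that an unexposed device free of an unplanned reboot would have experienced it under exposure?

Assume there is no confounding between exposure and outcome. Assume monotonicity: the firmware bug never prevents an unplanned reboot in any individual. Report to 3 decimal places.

PS ≈ 0.527

p₁ = P(outcome | exposed) = 256/375 = 0.68267
p₀ = P(outcome | unexposed) = 817/2480 = 0.32944
Under exogeneity and monotonicity, PS = (p₁ − p₀) / (1 − p₀).
PS = (0.68267 − 0.32944) / (1 − 0.32944) = 0.35323 / 0.67056 ≈ 0.5268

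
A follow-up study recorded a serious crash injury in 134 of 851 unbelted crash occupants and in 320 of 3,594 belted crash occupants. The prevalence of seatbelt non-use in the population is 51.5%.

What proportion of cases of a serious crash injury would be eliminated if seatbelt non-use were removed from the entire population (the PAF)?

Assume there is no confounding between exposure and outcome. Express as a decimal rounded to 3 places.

PAF ≈ 0.284

p₁ = P(outcome | exposed) = 134/851 = 0.15746
p₀ = P(outcome | unexposed) = 320/3594 = 0.089037
Overall risk P(Y=1) = π·p₁ + (1−π)·p₀ = 0.515×0.15746 + 0.485×0.089037 = 0.12428.
Under exogeneity, PAF = [P(Y=1) − p₀] / P(Y=1).
PAF = (0.12428 − 0.089037) / 0.12428 ≈ 0.2836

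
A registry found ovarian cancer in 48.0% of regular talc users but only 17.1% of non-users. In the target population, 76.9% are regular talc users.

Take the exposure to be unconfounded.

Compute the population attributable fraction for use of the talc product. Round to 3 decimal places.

PAF ≈ 0.582

p₁ = 0.48, p₀ = 0.171.
Overall risk P(Y=1) = π·p₁ + (1−π)·p₀ = 0.769×0.48 + 0.231×0.171 = 0.40862.
Under exogeneity, PAF = [P(Y=1) − p₀] / P(Y=1).
PAF = (0.40862 − 0.171) / 0.40862 ≈ 0.5815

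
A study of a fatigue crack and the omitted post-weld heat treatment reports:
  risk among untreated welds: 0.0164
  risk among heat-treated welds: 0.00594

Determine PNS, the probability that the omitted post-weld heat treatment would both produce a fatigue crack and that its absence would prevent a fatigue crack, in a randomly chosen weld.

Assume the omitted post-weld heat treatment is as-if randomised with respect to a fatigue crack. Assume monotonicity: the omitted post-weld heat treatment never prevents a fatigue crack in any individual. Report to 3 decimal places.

PNS ≈ 0.010

Let p₁ = 0.0164, p₀ = 0.00594.
Under exogeneity and monotonicity, PNS = p₁ − p₀.
PNS = 0.0164 − 0.00594 = 0.01046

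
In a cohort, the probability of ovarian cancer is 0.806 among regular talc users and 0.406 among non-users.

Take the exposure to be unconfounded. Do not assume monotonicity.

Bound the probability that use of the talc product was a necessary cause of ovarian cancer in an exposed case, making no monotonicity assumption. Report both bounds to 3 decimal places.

Let p₁ = 0.806, p₀ = 0.406.
Under exogeneity alone the bounds on PN are max{0,(p₁−p₀)/p₁} ≤ PN ≤ min{1,(1−p₀)/p₁}.
  lower = (p₁ − p₀)/p₁ = 0.4 / 0.806 ≈ 0.4963
  upper = min{1, (1 − p₀)/p₁} = 0.594 / 0.806 ≈ 0.7370

0.496 ≤ PN ≤ 0.737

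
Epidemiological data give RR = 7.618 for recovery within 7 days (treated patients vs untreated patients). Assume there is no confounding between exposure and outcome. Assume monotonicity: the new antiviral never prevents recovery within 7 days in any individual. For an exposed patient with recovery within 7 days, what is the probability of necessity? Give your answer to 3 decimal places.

PN ≈ 0.869

Under exogeneity and monotonicity, PN = (RR − 1) / RR = 1 − 1/RR.
PN = (7.618 − 1) / 7.618 = 6.618 / 7.618 ≈ 0.8687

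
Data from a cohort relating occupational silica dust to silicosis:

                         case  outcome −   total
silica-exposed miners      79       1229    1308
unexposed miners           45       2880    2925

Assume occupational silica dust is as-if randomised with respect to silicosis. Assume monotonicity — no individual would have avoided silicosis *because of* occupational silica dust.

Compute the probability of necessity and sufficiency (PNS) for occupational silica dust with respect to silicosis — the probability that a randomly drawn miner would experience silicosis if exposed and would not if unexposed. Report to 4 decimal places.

PNS ≈ 0.0450

p₁ = P(outcome | exposed) = 79/1308 = 0.060398
p₀ = P(outcome | unexposed) = 45/2925 = 0.015385
Under exogeneity and monotonicity, PNS = p₁ − p₀.
PNS = 0.060398 − 0.015385 = 0.045013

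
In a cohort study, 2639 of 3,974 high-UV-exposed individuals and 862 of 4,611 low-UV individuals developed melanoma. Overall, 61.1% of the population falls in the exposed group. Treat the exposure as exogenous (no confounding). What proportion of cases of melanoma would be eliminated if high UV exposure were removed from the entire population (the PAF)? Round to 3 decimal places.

PAF ≈ 0.609

p₁ = P(outcome | exposed) = 2639/3974 = 0.66407
p₀ = P(outcome | unexposed) = 862/4611 = 0.18694
Overall risk P(Y=1) = π·p₁ + (1−π)·p₀ = 0.611×0.66407 + 0.389×0.18694 = 0.47847.
Under exogeneity, PAF = [P(Y=1) − p₀] / P(Y=1).
PAF = (0.47847 − 0.18694) / 0.47847 ≈ 0.6093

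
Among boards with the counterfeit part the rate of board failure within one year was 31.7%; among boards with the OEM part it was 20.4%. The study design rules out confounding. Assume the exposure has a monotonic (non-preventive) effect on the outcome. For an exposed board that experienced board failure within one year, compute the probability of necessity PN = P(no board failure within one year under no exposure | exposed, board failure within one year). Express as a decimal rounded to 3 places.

p₁ = 0.317, p₀ = 0.204.
Under exogeneity and monotonicity, PN = (p₁ − p₀) / p₁.
PN = (0.317 − 0.204) / 0.317 = 0.113 / 0.317 ≈ 0.3565

PN ≈ 0.356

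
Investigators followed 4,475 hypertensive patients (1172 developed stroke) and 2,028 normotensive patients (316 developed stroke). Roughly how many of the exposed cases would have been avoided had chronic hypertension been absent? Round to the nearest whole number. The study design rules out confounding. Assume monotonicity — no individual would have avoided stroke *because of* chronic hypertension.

about 475 cases

p₁ = P(outcome | exposed) = 1172/4475 = 0.2619
p₀ = P(outcome | unexposed) = 316/2028 = 0.15582
PN = (p₁ − p₀)/p₁ = (0.2619 − 0.15582) / 0.2619 ≈ 0.40504.
Attributable cases ≈ PN × (exposed cases) = 0.40504 × 1172 ≈ 474.71.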